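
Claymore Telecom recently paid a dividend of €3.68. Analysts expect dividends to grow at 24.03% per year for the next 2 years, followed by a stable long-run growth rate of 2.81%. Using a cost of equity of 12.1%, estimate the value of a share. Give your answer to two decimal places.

€58.43

Two-stage DDM. Project D₁…D_2 at 0.2403, terminal growth 0.0281, discount at r = 0.121.
D_1 = 4.5643
D_2 = 5.6611
Terminal value at t=2: TV = D_3/(r−g) = 5.8202/(0.121−0.0281) = 62.6500
P₀ = 4.5643/(1+0.121)^1 + 5.6611/(1+0.121)^2 + 62.6500/(1+0.121)^2 = 58.4317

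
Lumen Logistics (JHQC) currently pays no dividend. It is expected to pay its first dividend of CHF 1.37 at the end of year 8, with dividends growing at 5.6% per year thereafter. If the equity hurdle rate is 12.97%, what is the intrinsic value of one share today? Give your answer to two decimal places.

CHF 7.92

Deferred-dividend DDM. At t=7 the remaining stream is a growing perpetuity with first payment D_8 = 1.37.
V_7 = D_8/(r−g) = 1.37/(0.1297−0.056) = 18.5889
P₀ = V_7/(1+r)^7 = 18.5889/(1+0.1297)^7 = 7.9161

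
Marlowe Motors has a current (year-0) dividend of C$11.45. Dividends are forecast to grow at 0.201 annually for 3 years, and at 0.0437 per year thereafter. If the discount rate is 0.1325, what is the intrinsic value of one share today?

Two-stage DDM. Project D₁…D_3 at 0.201, terminal growth 0.0437, discount at r = 0.1325.
D_1 = 13.7515
D_2 = 16.5155
D_3 = 19.8351
Terminal value at t=3: TV = D_4/(r−g) = 20.7019/(0.1325−0.0437) = 233.1295
P₀ = 13.7515/(1+0.1325)^1 + 16.5155/(1+0.1325)^2 + 19.8351/(1+0.1325)^3 + 233.1295/(1+0.1325)^3 = 199.1783

C$199.18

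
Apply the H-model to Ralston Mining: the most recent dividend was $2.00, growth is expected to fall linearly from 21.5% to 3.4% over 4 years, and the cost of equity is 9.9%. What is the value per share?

$42.95

H-model: P₀ = D₀[(1+g_L) + H(g_S−g_L)]/(r−g_L), with H = 4/2 = 2.
P₀ = 2.00 × [(1+0.034) + 2×(0.215−0.034)] / (0.099−0.034)
   = 2.00 × 1.3960 / 0.065 = 42.9538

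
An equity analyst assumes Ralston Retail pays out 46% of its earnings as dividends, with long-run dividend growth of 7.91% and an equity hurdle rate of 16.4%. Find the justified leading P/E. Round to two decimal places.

5.42

Justified leading P/E = b/(r−g) = 0.46/(0.164−0.0791) = 5.4181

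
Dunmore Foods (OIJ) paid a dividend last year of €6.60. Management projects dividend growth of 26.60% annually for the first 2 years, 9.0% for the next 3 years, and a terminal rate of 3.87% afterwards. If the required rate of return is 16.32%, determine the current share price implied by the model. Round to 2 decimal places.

€89.30

Three-stage DDM. Project D₁…D_5; terminal Gordon value at t=5 with g = 0.0387; discount at r = 0.1632.
D_1 = 8.3556
D_2 = 10.5782
D_3 = 11.5302
D_4 = 12.5679
D_5 = 13.6991
TV_5 = 14.2292/(0.1632−0.0387) = 114.2909
P₀ = Σ Dₜ/(1+r)ᵗ + TV_5/(1+r)^5 = 89.2967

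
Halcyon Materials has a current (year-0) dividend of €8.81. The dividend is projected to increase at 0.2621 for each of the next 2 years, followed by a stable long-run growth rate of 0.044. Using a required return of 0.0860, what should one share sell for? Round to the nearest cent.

€317.91

Two-stage DDM. Project D₁…D_2 at 0.2621, terminal growth 0.044, discount at r = 0.086.
D_1 = 11.1191
D_2 = 14.0334
Terminal value at t=2: TV = D_3/(r−g) = 14.6509/(0.086−0.044) = 348.8307
P₀ = 11.1191/(1+0.086)^1 + 14.0334/(1+0.086)^2 + 348.8307/(1+0.086)^2 = 317.9080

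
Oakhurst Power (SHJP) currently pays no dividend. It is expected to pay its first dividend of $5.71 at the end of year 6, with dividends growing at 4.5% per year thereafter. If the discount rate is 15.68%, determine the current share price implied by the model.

Deferred-dividend DDM. At t=5 the remaining stream is a growing perpetuity with first payment D_6 = 5.71.
V_5 = D_6/(r−g) = 5.71/(0.1568−0.045) = 51.0733
P₀ = V_5/(1+r)^5 = 51.0733/(1+0.1568)^5 = 24.6549

$24.65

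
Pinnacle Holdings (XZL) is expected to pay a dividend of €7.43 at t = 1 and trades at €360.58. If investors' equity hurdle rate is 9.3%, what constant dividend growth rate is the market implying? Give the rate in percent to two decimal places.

7.24%

From P₀ = D₁/(r − g), the implied growth is g = r − D₁/P₀.
g = 0.093 − 7.43/360.58 = 0.093 − 0.02061 = 0.07239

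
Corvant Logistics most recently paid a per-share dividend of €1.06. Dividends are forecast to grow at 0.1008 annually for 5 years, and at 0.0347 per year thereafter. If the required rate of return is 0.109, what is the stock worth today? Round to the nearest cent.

Two-stage DDM. Project D₁…D_5 at 0.1008, terminal growth 0.0347, discount at r = 0.109.
D_1 = 1.1668
D_2 = 1.2845
D_3 = 1.4139
D_4 = 1.5565
D_5 = 1.7134
Terminal value at t=5: TV = D_6/(r−g) = 1.7728/(0.109−0.0347) = 23.8602
P₀ = 1.1668/(1+0.109)^1 + 1.2845/(1+0.109)^2 + 1.4139/(1+0.109)^3 + 1.5565/(1+0.109)^4 + 1.7134/(1+0.109)^5 + 23.8602/(1+0.109)^5 = 19.4074

€19.41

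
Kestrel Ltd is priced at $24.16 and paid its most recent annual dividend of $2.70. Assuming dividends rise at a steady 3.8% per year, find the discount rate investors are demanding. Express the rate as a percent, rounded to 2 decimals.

15.40%

Rearranging the constant-growth DDM: r = D₁/P₀ + g.
D₁ = 2.70 × (1 + 0.038) = 2.8026.
r = 2.8026 / 24.16 + 0.038 = 0.11600 + 0.038 = 0.15400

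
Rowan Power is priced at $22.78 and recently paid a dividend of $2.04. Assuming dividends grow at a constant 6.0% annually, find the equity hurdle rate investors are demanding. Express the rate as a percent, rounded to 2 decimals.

15.49%

Rearranging the constant-growth DDM: r = D₁/P₀ + g.
D₁ = 2.04 × (1 + 0.06) = 2.1624.
r = 2.1624 / 22.78 + 0.06 = 0.09493 + 0.06 = 0.15493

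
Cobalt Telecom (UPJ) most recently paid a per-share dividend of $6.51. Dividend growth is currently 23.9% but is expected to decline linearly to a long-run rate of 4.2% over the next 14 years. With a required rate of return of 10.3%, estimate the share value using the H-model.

$258.37

H-model: P₀ = D₀[(1+g_L) + H(g_S−g_L)]/(r−g_L), with H = 14/2 = 7.
P₀ = 6.51 × [(1+0.042) + 7×(0.239−0.042)] / (0.103−0.042)
   = 6.51 × 2.4210 / 0.061 = 258.3723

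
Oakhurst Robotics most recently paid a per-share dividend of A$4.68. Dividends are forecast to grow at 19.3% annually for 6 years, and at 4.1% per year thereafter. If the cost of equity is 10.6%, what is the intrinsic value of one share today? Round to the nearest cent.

A$154.97

Two-stage DDM. Project D₁…D_6 at 0.193, terminal growth 0.041, discount at r = 0.106.
D_1 = 5.5832
D_2 = 6.6608
D_3 = 7.9463
D_4 = 9.4800
D_5 = 11.3096
D_6 = 13.4924
Terminal value at t=6: TV = D_7/(r−g) = 14.0456/(0.106−0.041) = 216.0856
P₀ = 5.5832/(1+0.106)^1 + 6.6608/(1+0.106)^2 + 7.9463/(1+0.106)^3 + 9.4800/(1+0.106)^4 + 11.3096/(1+0.106)^5 + 13.4924/(1+0.106)^6 + 216.0856/(1+0.106)^6 = 154.9659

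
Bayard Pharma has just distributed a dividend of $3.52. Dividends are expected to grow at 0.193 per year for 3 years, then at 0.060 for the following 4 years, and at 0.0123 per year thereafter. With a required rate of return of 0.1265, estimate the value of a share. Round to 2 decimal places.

Three-stage DDM. Project D₁…D_7; terminal Gordon value at t=7 with g = 0.0123; discount at r = 0.1265.
D_1 = 4.1994
D_2 = 5.0098
D_3 = 5.9767
D_4 = 6.3353
D_5 = 6.7155
D_6 = 7.1184
D_7 = 7.5455
TV_7 = 7.6383/(0.1265−0.0123) = 66.8853
P₀ = Σ Dₜ/(1+r)ᵗ + TV_7/(1+r)^7 = 55.3080

$55.31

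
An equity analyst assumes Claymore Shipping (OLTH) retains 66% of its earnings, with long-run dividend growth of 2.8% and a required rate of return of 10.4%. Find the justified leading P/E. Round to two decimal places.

4.47

Payout ratio b = 1 − 0.66 = 0.34.
Justified leading P/E = b/(r−g) = 0.34/(0.104−0.028) = 4.4737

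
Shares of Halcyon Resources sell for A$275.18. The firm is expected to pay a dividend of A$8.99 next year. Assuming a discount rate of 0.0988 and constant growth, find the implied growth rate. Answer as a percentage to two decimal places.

From P₀ = D₁/(r − g), the implied growth is g = r − D₁/P₀.
g = 0.0988 − 8.99/275.18 = 0.0988 − 0.03267 = 0.06613

6.61%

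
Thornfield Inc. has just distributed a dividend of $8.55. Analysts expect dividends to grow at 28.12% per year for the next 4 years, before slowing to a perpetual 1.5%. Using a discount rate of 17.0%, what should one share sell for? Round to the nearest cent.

$123.64

Two-stage DDM. Project D₁…D_4 at 0.2812, terminal growth 0.015, discount at r = 0.17.
D_1 = 10.9543
D_2 = 14.0346
D_3 = 17.9811
D_4 = 23.0374
Terminal value at t=4: TV = D_5/(r−g) = 23.3830/(0.17−0.015) = 150.8579
P₀ = 10.9543/(1+0.17)^1 + 14.0346/(1+0.17)^2 + 17.9811/(1+0.17)^3 + 23.0374/(1+0.17)^4 + 150.8579/(1+0.17)^4 = 123.6412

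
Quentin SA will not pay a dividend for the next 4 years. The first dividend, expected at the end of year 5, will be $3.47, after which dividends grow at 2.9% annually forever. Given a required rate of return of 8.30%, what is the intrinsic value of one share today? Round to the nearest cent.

$46.71

Deferred-dividend DDM. At t=4 the remaining stream is a growing perpetuity with first payment D_5 = 3.47.
V_4 = D_5/(r−g) = 3.47/(0.083−0.029) = 64.2593
P₀ = V_4/(1+r)^4 = 64.2593/(1+0.083)^4 = 46.7113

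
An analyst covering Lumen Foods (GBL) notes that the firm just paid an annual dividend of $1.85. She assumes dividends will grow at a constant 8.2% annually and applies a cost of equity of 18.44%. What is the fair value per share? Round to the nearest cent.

$19.55

Gordon growth model: P₀ = D₁/(r − g). D₁ = 1.85 × (1 + 0.082) = 2.0017.
P₀ = 2.0017 / (0.1844 − 0.082) = 2.0017 / 0.1024 = 19.5479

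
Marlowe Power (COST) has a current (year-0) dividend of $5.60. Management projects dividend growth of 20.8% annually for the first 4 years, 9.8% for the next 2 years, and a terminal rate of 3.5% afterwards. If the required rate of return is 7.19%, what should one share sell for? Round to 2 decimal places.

Three-stage DDM. Project D₁…D_6; terminal Gordon value at t=6 with g = 0.035; discount at r = 0.0719.
D_1 = 6.7648
D_2 = 8.1719
D_3 = 9.8716
D_4 = 11.9249
D_5 = 13.0936
D_6 = 14.3767
TV_6 = 14.8799/(0.0719−0.035) = 403.2500
P₀ = Σ Dₜ/(1+r)ᵗ + TV_6/(1+r)^6 = 315.0609

$315.06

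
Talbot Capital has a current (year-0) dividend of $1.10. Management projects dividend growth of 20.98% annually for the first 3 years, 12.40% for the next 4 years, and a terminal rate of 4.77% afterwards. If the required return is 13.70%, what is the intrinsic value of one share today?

$23.74

Three-stage DDM. Project D₁…D_7; terminal Gordon value at t=7 with g = 0.0477; discount at r = 0.137.
D_1 = 1.3308
D_2 = 1.6100
D_3 = 1.9478
D_4 = 2.1893
D_5 = 2.4607
D_6 = 2.7659
D_7 = 3.1088
TV_7 = 3.2571/(0.137−0.0477) = 36.4741
P₀ = Σ Dₜ/(1+r)ᵗ + TV_7/(1+r)^7 = 23.7393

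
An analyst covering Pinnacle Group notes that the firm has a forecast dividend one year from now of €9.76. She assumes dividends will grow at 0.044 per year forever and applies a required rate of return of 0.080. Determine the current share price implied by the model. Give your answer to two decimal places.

€271.11

Gordon growth model: P₀ = D₁/(r − g), with D₁ = 9.76 given directly.
P₀ = 9.7600 / (0.08 − 0.044) = 9.7600 / 0.036 = 271.1111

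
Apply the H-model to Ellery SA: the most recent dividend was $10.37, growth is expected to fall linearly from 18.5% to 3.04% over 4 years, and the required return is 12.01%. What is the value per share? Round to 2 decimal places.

H-model: P₀ = D₀[(1+g_L) + H(g_S−g_L)]/(r−g_L), with H = 4/2 = 2.
P₀ = 10.37 × [(1+0.0304) + 2×(0.185−0.0304)] / (0.1201−0.0304)
   = 10.37 × 1.3396 / 0.0897 = 154.8679

$154.87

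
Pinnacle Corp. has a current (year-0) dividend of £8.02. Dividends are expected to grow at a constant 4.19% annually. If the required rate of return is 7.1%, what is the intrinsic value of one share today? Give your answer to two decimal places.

£287.15

Gordon growth model: P₀ = D₁/(r − g). D₁ = 8.02 × (1 + 0.0419) = 8.3560.
P₀ = 8.3560 / (0.071 − 0.0419) = 8.3560 / 0.0291 = 287.1491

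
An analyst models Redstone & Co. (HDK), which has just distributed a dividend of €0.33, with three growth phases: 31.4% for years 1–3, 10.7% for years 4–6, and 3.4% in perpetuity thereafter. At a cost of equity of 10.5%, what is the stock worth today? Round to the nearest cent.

Three-stage DDM. Project D₁…D_6; terminal Gordon value at t=6 with g = 0.034; discount at r = 0.105.
D_1 = 0.4336
D_2 = 0.5698
D_3 = 0.7487
D_4 = 0.8288
D_5 = 0.9175
D_6 = 1.0156
TV_6 = 1.0502/(0.105−0.034) = 14.7913
P₀ = Σ Dₜ/(1+r)ᵗ + TV_6/(1+r)^6 = 11.2098

€11.21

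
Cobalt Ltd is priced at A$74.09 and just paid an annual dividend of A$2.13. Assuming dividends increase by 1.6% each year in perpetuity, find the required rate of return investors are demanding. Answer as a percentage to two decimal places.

4.52%

Rearranging the constant-growth DDM: r = D₁/P₀ + g.
D₁ = 2.13 × (1 + 0.016) = 2.1641.
r = 2.1641 / 74.09 + 0.016 = 0.02921 + 0.016 = 0.04521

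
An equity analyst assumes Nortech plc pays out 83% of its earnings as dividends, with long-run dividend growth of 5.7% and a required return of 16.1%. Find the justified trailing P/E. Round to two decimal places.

Justified trailing P/E = b(1+g)/(r−g) = 0.83×(1+0.057)/(0.161−0.057) = 8.4357

8.44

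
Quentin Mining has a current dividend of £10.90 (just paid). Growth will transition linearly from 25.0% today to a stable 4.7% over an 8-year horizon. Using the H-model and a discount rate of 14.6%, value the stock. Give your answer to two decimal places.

£204.68

H-model: P₀ = D₀[(1+g_L) + H(g_S−g_L)]/(r−g_L), with H = 8/2 = 4.
P₀ = 10.90 × [(1+0.047) + 4×(0.25−0.047)] / (0.146−0.047)
   = 10.90 × 1.8590 / 0.099 = 204.6778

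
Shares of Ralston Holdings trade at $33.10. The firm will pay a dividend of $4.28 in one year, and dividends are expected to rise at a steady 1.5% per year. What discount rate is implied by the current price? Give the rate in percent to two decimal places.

14.43%

Rearranging the constant-growth DDM: r = D₁/P₀ + g.
r = 4.2800 / 33.10 + 0.015 = 0.12931 + 0.015 = 0.14431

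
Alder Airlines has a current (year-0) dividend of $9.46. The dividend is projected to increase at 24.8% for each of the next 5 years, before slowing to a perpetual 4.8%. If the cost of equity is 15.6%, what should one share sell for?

$194.49

Two-stage DDM. Project D₁…D_5 at 0.248, terminal growth 0.048, discount at r = 0.156.
D_1 = 11.8061
D_2 = 14.7340
D_3 = 18.3880
D_4 = 22.9482
D_5 = 28.6394
Terminal value at t=5: TV = D_6/(r−g) = 30.0141/(0.156−0.048) = 277.9083
P₀ = 11.8061/(1+0.156)^1 + 14.7340/(1+0.156)^2 + 18.3880/(1+0.156)^3 + 22.9482/(1+0.156)^4 + 28.6394/(1+0.156)^5 + 277.9083/(1+0.156)^5 = 194.4861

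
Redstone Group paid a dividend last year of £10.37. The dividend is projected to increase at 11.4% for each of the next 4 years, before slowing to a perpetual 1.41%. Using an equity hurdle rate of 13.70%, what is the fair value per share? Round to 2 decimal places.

£118.28

Two-stage DDM. Project D₁…D_4 at 0.114, terminal growth 0.0141, discount at r = 0.137.
D_1 = 11.5522
D_2 = 12.8691
D_3 = 14.3362
D_4 = 15.9705
Terminal value at t=4: TV = D_5/(r−g) = 16.1957/(0.137−0.0141) = 131.7797
P₀ = 11.5522/(1+0.137)^1 + 12.8691/(1+0.137)^2 + 14.3362/(1+0.137)^3 + 15.9705/(1+0.137)^4 + 131.7797/(1+0.137)^4 = 118.2752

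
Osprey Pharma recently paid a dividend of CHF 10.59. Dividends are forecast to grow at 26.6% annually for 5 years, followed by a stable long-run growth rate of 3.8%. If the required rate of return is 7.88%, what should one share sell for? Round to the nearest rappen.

Two-stage DDM. Project D₁…D_5 at 0.266, terminal growth 0.038, discount at r = 0.0788.
D_1 = 13.4069
D_2 = 16.9732
D_3 = 21.4881
D_4 = 27.2039
D_5 = 34.4401
Terminal value at t=5: TV = D_6/(r−g) = 35.7488/(0.0788−0.038) = 876.1968
P₀ = 13.4069/(1+0.0788)^1 + 16.9732/(1+0.0788)^2 + 21.4881/(1+0.0788)^3 + 27.2039/(1+0.0788)^4 + 34.4401/(1+0.0788)^5 + 876.1968/(1+0.0788)^5 = 687.4303

CHF 687.43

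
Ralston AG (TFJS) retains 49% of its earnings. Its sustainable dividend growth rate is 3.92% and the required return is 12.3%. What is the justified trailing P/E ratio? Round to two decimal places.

Payout ratio b = 1 − 0.49 = 0.51.
Justified trailing P/E = b(1+g)/(r−g) = 0.51×(1+0.0392)/(0.123−0.0392) = 6.3245

6.32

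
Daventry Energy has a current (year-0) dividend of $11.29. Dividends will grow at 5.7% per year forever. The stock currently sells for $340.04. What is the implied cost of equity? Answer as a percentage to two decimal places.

9.21%

Rearranging the constant-growth DDM: r = D₁/P₀ + g.
D₁ = 11.29 × (1 + 0.057) = 11.9335.
r = 11.9335 / 340.04 + 0.057 = 0.03509 + 0.057 = 0.09209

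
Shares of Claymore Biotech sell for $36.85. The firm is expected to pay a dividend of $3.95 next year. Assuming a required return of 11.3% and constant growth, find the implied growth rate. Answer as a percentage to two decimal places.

From P₀ = D₁/(r − g), the implied growth is g = r − D₁/P₀.
g = 0.113 − 3.95/36.85 = 0.113 − 0.10719 = 0.00581

0.58%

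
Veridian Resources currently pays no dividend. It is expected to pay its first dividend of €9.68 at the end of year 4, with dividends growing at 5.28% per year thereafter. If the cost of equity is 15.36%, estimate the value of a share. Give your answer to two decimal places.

€62.55

Deferred-dividend DDM. At t=3 the remaining stream is a growing perpetuity with first payment D_4 = 9.68.
V_3 = D_4/(r−g) = 9.68/(0.1536−0.0528) = 96.0317
P₀ = V_3/(1+r)^3 = 96.0317/(1+0.1536)^3 = 62.5531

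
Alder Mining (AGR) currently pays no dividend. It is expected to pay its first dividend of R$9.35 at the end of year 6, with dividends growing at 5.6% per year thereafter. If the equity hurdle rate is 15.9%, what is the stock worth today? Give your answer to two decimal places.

Deferred-dividend DDM. At t=5 the remaining stream is a growing perpetuity with first payment D_6 = 9.35.
V_5 = D_6/(r−g) = 9.35/(0.159−0.056) = 90.7767
P₀ = V_5/(1+r)^5 = 90.7767/(1+0.159)^5 = 43.4067

R$43.41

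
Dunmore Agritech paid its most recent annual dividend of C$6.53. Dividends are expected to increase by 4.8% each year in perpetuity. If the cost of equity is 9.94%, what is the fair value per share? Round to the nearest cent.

Gordon growth model: P₀ = D₁/(r − g). D₁ = 6.53 × (1 + 0.048) = 6.8434.
P₀ = 6.8434 / (0.0994 − 0.048) = 6.8434 / 0.0514 = 133.1409

C$133.14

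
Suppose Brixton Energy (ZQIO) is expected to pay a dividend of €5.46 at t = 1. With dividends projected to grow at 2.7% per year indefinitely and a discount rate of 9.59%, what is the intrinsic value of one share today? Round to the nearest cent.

€79.25

Gordon growth model: P₀ = D₁/(r − g), with D₁ = 5.46 given directly.
P₀ = 5.4600 / (0.0959 − 0.027) = 5.4600 / 0.0689 = 79.2453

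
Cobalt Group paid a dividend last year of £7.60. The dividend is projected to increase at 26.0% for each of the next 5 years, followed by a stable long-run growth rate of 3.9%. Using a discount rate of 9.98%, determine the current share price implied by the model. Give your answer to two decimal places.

Two-stage DDM. Project D₁…D_5 at 0.26, terminal growth 0.039, discount at r = 0.0998.
D_1 = 9.5760
D_2 = 12.0658
D_3 = 15.2029
D_4 = 19.1556
D_5 = 24.1361
Terminal value at t=5: TV = D_6/(r−g) = 25.0774/(0.0998−0.039) = 412.4566
P₀ = 9.5760/(1+0.0998)^1 + 12.0658/(1+0.0998)^2 + 15.2029/(1+0.0998)^3 + 19.1556/(1+0.0998)^4 + 24.1361/(1+0.0998)^5 + 412.4566/(1+0.0998)^5 = 314.5401

£314.54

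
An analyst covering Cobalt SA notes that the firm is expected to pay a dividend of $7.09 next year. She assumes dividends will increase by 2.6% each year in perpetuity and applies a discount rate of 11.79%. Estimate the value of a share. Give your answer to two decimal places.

$77.15

Gordon growth model: P₀ = D₁/(r − g), with D₁ = 7.09 given directly.
P₀ = 7.0900 / (0.1179 − 0.026) = 7.0900 / 0.0919 = 77.1491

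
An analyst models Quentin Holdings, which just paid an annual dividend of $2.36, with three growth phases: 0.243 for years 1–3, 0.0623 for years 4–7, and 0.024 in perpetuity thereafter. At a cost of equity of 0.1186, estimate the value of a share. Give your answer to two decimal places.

$48.69

Three-stage DDM. Project D₁…D_7; terminal Gordon value at t=7 with g = 0.024; discount at r = 0.1186.
D_1 = 2.9335
D_2 = 3.6463
D_3 = 4.5324
D_4 = 4.8147
D_5 = 5.1147
D_6 = 5.4333
D_7 = 5.7718
TV_7 = 5.9104/(0.1186−0.024) = 62.4774
P₀ = Σ Dₜ/(1+r)ᵗ + TV_7/(1+r)^7 = 48.6878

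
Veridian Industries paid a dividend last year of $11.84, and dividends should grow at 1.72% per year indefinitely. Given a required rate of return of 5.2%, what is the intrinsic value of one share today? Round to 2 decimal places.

$346.08

Gordon growth model: P₀ = D₁/(r − g). D₁ = 11.84 × (1 + 0.0172) = 12.0436.
P₀ = 12.0436 / (0.052 − 0.0172) = 12.0436 / 0.0348 = 346.0818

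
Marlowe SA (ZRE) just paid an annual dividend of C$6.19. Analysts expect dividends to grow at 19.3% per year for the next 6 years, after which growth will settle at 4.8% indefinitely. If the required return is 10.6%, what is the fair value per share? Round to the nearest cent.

C$224.99

Two-stage DDM. Project D₁…D_6 at 0.193, terminal growth 0.048, discount at r = 0.106.
D_1 = 7.3847
D_2 = 8.8099
D_3 = 10.5102
D_4 = 12.5387
D_5 = 14.9587
D_6 = 17.8457
Terminal value at t=6: TV = D_7/(r−g) = 18.7023/(0.106−0.048) = 322.4531
P₀ = 7.3847/(1+0.106)^1 + 8.8099/(1+0.106)^2 + 10.5102/(1+0.106)^3 + 12.5387/(1+0.106)^4 + 14.9587/(1+0.106)^5 + 17.8457/(1+0.106)^6 + 322.4531/(1+0.106)^6 = 224.9880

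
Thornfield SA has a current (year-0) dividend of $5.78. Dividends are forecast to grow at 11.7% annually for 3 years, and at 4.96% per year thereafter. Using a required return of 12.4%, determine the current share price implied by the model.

Two-stage DDM. Project D₁…D_3 at 0.117, terminal growth 0.0496, discount at r = 0.124.
D_1 = 6.4563
D_2 = 7.2116
D_3 = 8.0554
Terminal value at t=3: TV = D_4/(r−g) = 8.4550/(0.124−0.0496) = 113.6418
P₀ = 6.4563/(1+0.124)^1 + 7.2116/(1+0.124)^2 + 8.0554/(1+0.124)^3 + 113.6418/(1+0.124)^3 = 97.1524

$97.15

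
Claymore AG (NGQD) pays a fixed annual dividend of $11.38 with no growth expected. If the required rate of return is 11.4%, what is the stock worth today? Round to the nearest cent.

Zero-growth DDM (perpetuity): P₀ = D/r = 11.38 / 0.114 = 99.8246

$99.82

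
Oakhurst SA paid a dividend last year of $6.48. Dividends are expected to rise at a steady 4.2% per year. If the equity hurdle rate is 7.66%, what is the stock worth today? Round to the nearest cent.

Gordon growth model: P₀ = D₁/(r − g). D₁ = 6.48 × (1 + 0.042) = 6.7522.
P₀ = 6.7522 / (0.0766 − 0.042) = 6.7522 / 0.0346 = 195.1491

$195.15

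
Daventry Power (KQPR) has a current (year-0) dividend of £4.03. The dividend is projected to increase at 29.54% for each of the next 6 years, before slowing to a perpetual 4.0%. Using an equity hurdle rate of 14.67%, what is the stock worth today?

Two-stage DDM. Project D₁…D_6 at 0.2954, terminal growth 0.04, discount at r = 0.1467.
D_1 = 5.2205
D_2 = 6.7626
D_3 = 8.7603
D_4 = 11.3480
D_5 = 14.7002
D_6 = 19.0427
Terminal value at t=6: TV = D_7/(r−g) = 19.8044/(0.1467−0.04) = 185.6083
P₀ = 5.2205/(1+0.1467)^1 + 6.7626/(1+0.1467)^2 + 8.7603/(1+0.1467)^3 + 11.3480/(1+0.1467)^4 + 14.7002/(1+0.1467)^5 + 19.0427/(1+0.1467)^6 + 185.6083/(1+0.1467)^6 = 119.4981

£119.50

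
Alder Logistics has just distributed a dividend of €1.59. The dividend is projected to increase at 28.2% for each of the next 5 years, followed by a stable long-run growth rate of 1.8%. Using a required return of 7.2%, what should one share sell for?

€87.36

Two-stage DDM. Project D₁…D_5 at 0.282, terminal growth 0.018, discount at r = 0.072.
D_1 = 2.0384
D_2 = 2.6132
D_3 = 3.3501
D_4 = 4.2949
D_5 = 5.5060
Terminal value at t=5: TV = D_6/(r−g) = 5.6051/(0.072−0.018) = 103.7985
P₀ = 2.0384/(1+0.072)^1 + 2.6132/(1+0.072)^2 + 3.3501/(1+0.072)^3 + 4.2949/(1+0.072)^4 + 5.5060/(1+0.072)^5 + 103.7985/(1+0.072)^5 = 87.3554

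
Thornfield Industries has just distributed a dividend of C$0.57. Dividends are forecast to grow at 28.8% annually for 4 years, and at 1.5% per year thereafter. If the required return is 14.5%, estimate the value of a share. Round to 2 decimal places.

C$10.21

Two-stage DDM. Project D₁…D_4 at 0.288, terminal growth 0.015, discount at r = 0.145.
D_1 = 0.7342
D_2 = 0.9456
D_3 = 1.2179
D_4 = 1.5687
Terminal value at t=4: TV = D_5/(r−g) = 1.5922/(0.145−0.015) = 12.2479
P₀ = 0.7342/(1+0.145)^1 + 0.9456/(1+0.145)^2 + 1.2179/(1+0.145)^3 + 1.5687/(1+0.145)^4 + 12.2479/(1+0.145)^4 = 10.2124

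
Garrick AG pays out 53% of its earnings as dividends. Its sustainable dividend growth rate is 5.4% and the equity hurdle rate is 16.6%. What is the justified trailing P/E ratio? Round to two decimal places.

Justified trailing P/E = b(1+g)/(r−g) = 0.53×(1+0.054)/(0.166−0.054) = 4.9877

4.99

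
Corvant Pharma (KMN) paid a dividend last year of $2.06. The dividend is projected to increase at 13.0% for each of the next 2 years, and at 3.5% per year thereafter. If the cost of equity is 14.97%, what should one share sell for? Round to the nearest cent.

$21.97

Two-stage DDM. Project D₁…D_2 at 0.13, terminal growth 0.035, discount at r = 0.1497.
D_1 = 2.3278
D_2 = 2.6304
Terminal value at t=2: TV = D_3/(r−g) = 2.7225/(0.1497−0.035) = 23.7356
P₀ = 2.3278/(1+0.1497)^1 + 2.6304/(1+0.1497)^2 + 23.7356/(1+0.1497)^2 = 21.9716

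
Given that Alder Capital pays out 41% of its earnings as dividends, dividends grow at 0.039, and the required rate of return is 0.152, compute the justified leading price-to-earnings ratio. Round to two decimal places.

3.63

Justified leading P/E = b/(r−g) = 0.41/(0.152−0.039) = 3.6283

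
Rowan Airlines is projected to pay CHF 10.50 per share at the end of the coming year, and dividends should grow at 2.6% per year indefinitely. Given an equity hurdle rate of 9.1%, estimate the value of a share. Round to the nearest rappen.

Gordon growth model: P₀ = D₁/(r − g), with D₁ = 10.50 given directly.
P₀ = 10.5000 / (0.091 − 0.026) = 10.5000 / 0.065 = 161.5385

CHF 161.54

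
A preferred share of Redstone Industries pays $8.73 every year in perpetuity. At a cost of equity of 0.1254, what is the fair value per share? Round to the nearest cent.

Zero-growth DDM (perpetuity): P₀ = D/r = 8.73 / 0.1254 = 69.6172

$69.62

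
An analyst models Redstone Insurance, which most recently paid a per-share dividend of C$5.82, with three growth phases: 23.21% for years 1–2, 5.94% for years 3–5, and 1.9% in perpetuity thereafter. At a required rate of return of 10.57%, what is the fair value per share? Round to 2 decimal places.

C$108.33

Three-stage DDM. Project D₁…D_5; terminal Gordon value at t=5 with g = 0.019; discount at r = 0.1057.
D_1 = 7.1708
D_2 = 8.8352
D_3 = 9.3600
D_4 = 9.9160
D_5 = 10.5050
TV_5 = 10.7046/(0.1057−0.019) = 123.4667
P₀ = Σ Dₜ/(1+r)ᵗ + TV_5/(1+r)^5 = 108.3340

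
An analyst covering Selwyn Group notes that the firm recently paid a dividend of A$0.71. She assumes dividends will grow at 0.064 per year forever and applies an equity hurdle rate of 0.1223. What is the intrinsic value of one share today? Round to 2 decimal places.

A$12.96

Gordon growth model: P₀ = D₁/(r − g). D₁ = 0.71 × (1 + 0.064) = 0.7554.
P₀ = 0.7554 / (0.1223 − 0.064) = 0.7554 / 0.0583 = 12.9578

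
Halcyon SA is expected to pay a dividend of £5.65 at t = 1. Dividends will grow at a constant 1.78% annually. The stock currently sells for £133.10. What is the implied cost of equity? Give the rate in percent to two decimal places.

6.02%

Rearranging the constant-growth DDM: r = D₁/P₀ + g.
r = 5.6500 / 133.10 + 0.0178 = 0.04245 + 0.0178 = 0.06025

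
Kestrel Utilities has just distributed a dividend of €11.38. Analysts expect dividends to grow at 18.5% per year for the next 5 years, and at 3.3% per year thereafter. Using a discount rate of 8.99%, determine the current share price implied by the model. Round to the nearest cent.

€387.54

Two-stage DDM. Project D₁…D_5 at 0.185, terminal growth 0.033, discount at r = 0.0899.
D_1 = 13.4853
D_2 = 15.9801
D_3 = 18.9364
D_4 = 22.4396
D_5 = 26.5910
Terminal value at t=5: TV = D_6/(r−g) = 27.4685/(0.0899−0.033) = 482.7498
P₀ = 13.4853/(1+0.0899)^1 + 15.9801/(1+0.0899)^2 + 18.9364/(1+0.0899)^3 + 22.4396/(1+0.0899)^4 + 26.5910/(1+0.0899)^5 + 482.7498/(1+0.0899)^5 = 387.5430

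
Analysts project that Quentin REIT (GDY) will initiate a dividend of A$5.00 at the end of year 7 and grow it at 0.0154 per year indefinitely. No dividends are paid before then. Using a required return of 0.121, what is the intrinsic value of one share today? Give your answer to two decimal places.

A$23.86

Deferred-dividend DDM. At t=6 the remaining stream is a growing perpetuity with first payment D_7 = 5.00.
V_6 = D_7/(r−g) = 5.00/(0.121−0.0154) = 47.3485
P₀ = V_6/(1+r)^6 = 47.3485/(1+0.121)^6 = 23.8601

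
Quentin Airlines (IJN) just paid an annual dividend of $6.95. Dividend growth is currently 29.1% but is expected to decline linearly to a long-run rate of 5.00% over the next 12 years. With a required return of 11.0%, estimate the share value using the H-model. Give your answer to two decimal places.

$289.12

H-model: P₀ = D₀[(1+g_L) + H(g_S−g_L)]/(r−g_L), with H = 12/2 = 6.
P₀ = 6.95 × [(1+0.05) + 6×(0.291−0.05)] / (0.11−0.05)
   = 6.95 × 2.4960 / 0.06 = 289.1200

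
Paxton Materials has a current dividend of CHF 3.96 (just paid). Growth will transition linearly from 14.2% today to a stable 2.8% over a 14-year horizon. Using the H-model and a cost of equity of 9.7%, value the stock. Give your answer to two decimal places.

H-model: P₀ = D₀[(1+g_L) + H(g_S−g_L)]/(r−g_L), with H = 14/2 = 7.
P₀ = 3.96 × [(1+0.028) + 7×(0.142−0.028)] / (0.097−0.028)
   = 3.96 × 1.8260 / 0.069 = 104.7965

CHF 104.80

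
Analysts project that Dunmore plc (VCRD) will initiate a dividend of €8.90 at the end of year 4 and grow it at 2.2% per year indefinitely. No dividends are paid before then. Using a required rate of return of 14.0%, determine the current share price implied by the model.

€50.91

Deferred-dividend DDM. At t=3 the remaining stream is a growing perpetuity with first payment D_4 = 8.90.
V_3 = D_4/(r−g) = 8.90/(0.14−0.022) = 75.4237
P₀ = V_3/(1+r)^3 = 75.4237/(1+0.14)^3 = 50.9089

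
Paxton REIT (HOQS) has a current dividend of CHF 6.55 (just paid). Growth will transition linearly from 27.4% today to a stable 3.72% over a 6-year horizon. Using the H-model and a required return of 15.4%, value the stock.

CHF 98.00

H-model: P₀ = D₀[(1+g_L) + H(g_S−g_L)]/(r−g_L), with H = 6/2 = 3.
P₀ = 6.55 × [(1+0.0372) + 3×(0.274−0.0372)] / (0.154−0.0372)
   = 6.55 × 1.7476 / 0.1168 = 98.0033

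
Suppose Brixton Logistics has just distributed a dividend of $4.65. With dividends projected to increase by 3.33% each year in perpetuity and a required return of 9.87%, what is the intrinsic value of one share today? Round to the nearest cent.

$73.47

Gordon growth model: P₀ = D₁/(r − g). D₁ = 4.65 × (1 + 0.0333) = 4.8048.
P₀ = 4.8048 / (0.0987 − 0.0333) = 4.8048 / 0.0654 = 73.4686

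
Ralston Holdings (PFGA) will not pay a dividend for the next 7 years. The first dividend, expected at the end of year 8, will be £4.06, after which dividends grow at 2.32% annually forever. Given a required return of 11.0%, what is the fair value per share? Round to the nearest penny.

£22.53

Deferred-dividend DDM. At t=7 the remaining stream is a growing perpetuity with first payment D_8 = 4.06.
V_7 = D_8/(r−g) = 4.06/(0.11−0.0232) = 46.7742
P₀ = V_7/(1+r)^7 = 46.7742/(1+0.11)^7 = 22.5292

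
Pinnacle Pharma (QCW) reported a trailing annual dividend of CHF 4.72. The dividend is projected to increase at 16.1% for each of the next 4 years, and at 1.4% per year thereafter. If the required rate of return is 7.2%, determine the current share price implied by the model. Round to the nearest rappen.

CHF 136.67

Two-stage DDM. Project D₁…D_4 at 0.161, terminal growth 0.014, discount at r = 0.072.
D_1 = 5.4799
D_2 = 6.3622
D_3 = 7.3865
D_4 = 8.5757
Terminal value at t=4: TV = D_5/(r−g) = 8.6958/(0.072−0.014) = 149.9273
P₀ = 5.4799/(1+0.072)^1 + 6.3622/(1+0.072)^2 + 7.3865/(1+0.072)^3 + 8.5757/(1+0.072)^4 + 149.9273/(1+0.072)^4 = 136.6654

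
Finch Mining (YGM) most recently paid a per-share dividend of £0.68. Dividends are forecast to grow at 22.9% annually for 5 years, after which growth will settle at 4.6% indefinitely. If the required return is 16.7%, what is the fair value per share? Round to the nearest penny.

Two-stage DDM. Project D₁…D_5 at 0.229, terminal growth 0.046, discount at r = 0.167.
D_1 = 0.8357
D_2 = 1.0271
D_3 = 1.2623
D_4 = 1.5514
D_5 = 1.9066
Terminal value at t=5: TV = D_6/(r−g) = 1.9943/(0.167−0.046) = 16.4822
P₀ = 0.8357/(1+0.167)^1 + 1.0271/(1+0.167)^2 + 1.2623/(1+0.167)^3 + 1.5514/(1+0.167)^4 + 1.9066/(1+0.167)^5 + 16.4822/(1+0.167)^5 = 11.5967

£11.60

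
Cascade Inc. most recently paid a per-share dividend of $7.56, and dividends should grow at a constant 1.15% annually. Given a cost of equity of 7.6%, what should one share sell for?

$118.56

Gordon growth model: P₀ = D₁/(r − g). D₁ = 7.56 × (1 + 0.0115) = 7.6469.
P₀ = 7.6469 / (0.076 − 0.0115) = 7.6469 / 0.0645 = 118.5572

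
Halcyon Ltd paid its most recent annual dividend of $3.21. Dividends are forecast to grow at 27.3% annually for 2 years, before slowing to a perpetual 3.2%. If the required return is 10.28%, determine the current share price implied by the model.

$70.33

Two-stage DDM. Project D₁…D_2 at 0.273, terminal growth 0.032, discount at r = 0.1028.
D_1 = 4.0863
D_2 = 5.2019
Terminal value at t=2: TV = D_3/(r−g) = 5.3684/(0.1028−0.032) = 75.8243
P₀ = 4.0863/(1+0.1028)^1 + 5.2019/(1+0.1028)^2 + 75.8243/(1+0.1028)^2 = 70.3296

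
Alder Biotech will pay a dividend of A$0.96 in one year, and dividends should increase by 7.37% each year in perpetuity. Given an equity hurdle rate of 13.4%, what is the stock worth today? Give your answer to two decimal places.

Gordon growth model: P₀ = D₁/(r − g), with D₁ = 0.96 given directly.
P₀ = 0.9600 / (0.134 − 0.0737) = 0.9600 / 0.0603 = 15.9204

A$15.92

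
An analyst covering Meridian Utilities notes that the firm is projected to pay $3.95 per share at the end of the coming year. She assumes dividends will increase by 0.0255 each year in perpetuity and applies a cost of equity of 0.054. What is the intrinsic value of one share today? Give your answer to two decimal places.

$138.60

Gordon growth model: P₀ = D₁/(r − g), with D₁ = 3.95 given directly.
P₀ = 3.9500 / (0.054 − 0.0255) = 3.9500 / 0.0285 = 138.5965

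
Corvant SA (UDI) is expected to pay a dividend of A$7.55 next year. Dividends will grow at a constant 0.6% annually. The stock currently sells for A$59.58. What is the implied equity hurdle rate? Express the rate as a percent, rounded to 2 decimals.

Rearranging the constant-growth DDM: r = D₁/P₀ + g.
r = 7.5500 / 59.58 + 0.006 = 0.12672 + 0.006 = 0.13272

13.27%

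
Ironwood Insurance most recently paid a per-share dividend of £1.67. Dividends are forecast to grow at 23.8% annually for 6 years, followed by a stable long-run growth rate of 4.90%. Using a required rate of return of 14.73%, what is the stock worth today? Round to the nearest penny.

£41.32

Two-stage DDM. Project D₁…D_6 at 0.238, terminal growth 0.049, discount at r = 0.1473.
D_1 = 2.0675
D_2 = 2.5595
D_3 = 3.1687
D_4 = 3.9228
D_5 = 4.8565
D_6 = 6.0123
Terminal value at t=6: TV = D_7/(r−g) = 6.3069/(0.1473−0.049) = 64.1597
P₀ = 2.0675/(1+0.1473)^1 + 2.5595/(1+0.1473)^2 + 3.1687/(1+0.1473)^3 + 3.9228/(1+0.1473)^4 + 4.8565/(1+0.1473)^5 + 6.0123/(1+0.1473)^6 + 64.1597/(1+0.1473)^6 = 41.3200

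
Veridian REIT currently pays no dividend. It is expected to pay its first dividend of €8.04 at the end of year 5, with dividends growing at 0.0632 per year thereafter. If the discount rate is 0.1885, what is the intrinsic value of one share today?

€32.16

Deferred-dividend DDM. At t=4 the remaining stream is a growing perpetuity with first payment D_5 = 8.04.
V_4 = D_5/(r−g) = 8.04/(0.1885−0.0632) = 64.1660
P₀ = V_4/(1+r)^4 = 64.1660/(1+0.1885)^4 = 32.1594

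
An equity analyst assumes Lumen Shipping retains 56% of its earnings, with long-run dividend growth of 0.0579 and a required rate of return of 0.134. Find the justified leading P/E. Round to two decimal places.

5.78

Payout ratio b = 1 − 0.56 = 0.44.
Justified leading P/E = b/(r−g) = 0.44/(0.134−0.0579) = 5.7819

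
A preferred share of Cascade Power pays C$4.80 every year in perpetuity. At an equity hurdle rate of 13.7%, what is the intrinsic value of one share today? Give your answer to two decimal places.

C$35.04

Zero-growth DDM (perpetuity): P₀ = D/r = 4.80 / 0.137 = 35.0365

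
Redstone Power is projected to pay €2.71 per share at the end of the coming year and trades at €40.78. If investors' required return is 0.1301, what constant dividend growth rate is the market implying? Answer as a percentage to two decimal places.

From P₀ = D₁/(r − g), the implied growth is g = r − D₁/P₀.
g = 0.1301 − 2.71/40.78 = 0.1301 − 0.06645 = 0.06365

6.36%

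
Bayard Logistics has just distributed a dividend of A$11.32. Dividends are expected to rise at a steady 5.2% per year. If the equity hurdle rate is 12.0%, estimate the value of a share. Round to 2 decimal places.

Gordon growth model: P₀ = D₁/(r − g). D₁ = 11.32 × (1 + 0.052) = 11.9086.
P₀ = 11.9086 / (0.12 − 0.052) = 11.9086 / 0.068 = 175.1271

A$175.13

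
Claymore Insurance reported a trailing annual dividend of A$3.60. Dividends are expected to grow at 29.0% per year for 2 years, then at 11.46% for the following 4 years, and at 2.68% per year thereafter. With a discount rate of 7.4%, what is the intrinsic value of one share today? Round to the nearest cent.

A$163.39

Three-stage DDM. Project D₁…D_6; terminal Gordon value at t=6 with g = 0.0268; discount at r = 0.074.
D_1 = 4.6440
D_2 = 5.9908
D_3 = 6.6773
D_4 = 7.4425
D_5 = 8.2954
D_6 = 9.2461
TV_6 = 9.4939/(0.074−0.0268) = 201.1416
P₀ = Σ Dₜ/(1+r)ᵗ + TV_6/(1+r)^6 = 163.3931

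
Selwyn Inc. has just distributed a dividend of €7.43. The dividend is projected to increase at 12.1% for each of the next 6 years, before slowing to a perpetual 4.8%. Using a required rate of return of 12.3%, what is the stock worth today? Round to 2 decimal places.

Two-stage DDM. Project D₁…D_6 at 0.121, terminal growth 0.048, discount at r = 0.123.
D_1 = 8.3290
D_2 = 9.3368
D_3 = 10.4666
D_4 = 11.7331
D_5 = 13.1528
D_6 = 14.7442
Terminal value at t=6: TV = D_7/(r−g) = 15.4520/(0.123−0.048) = 206.0262
P₀ = 8.3290/(1+0.123)^1 + 9.3368/(1+0.123)^2 + 10.4666/(1+0.123)^3 + 11.7331/(1+0.123)^4 + 13.1528/(1+0.123)^5 + 14.7442/(1+0.123)^6 + 206.0262/(1+0.123)^6 = 147.0203

€147.02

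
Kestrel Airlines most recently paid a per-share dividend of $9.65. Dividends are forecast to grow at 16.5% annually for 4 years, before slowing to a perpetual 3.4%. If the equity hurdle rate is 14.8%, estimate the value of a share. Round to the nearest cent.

$132.88

Two-stage DDM. Project D₁…D_4 at 0.165, terminal growth 0.034, discount at r = 0.148.
D_1 = 11.2423
D_2 = 13.0972
D_3 = 15.2583
D_4 = 17.7759
Terminal value at t=4: TV = D_5/(r−g) = 18.3803/(0.148−0.034) = 161.2303
P₀ = 11.2423/(1+0.148)^1 + 13.0972/(1+0.148)^2 + 15.2583/(1+0.148)^3 + 17.7759/(1+0.148)^4 + 161.2303/(1+0.148)^4 = 132.8784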